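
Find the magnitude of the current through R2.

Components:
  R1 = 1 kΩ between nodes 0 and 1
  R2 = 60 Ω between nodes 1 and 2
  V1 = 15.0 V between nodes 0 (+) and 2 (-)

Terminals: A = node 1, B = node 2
Nodal analysis, taking node 2 as the 0 V reference.
Source V1 fixes V_0 = 15 V.
KCL at each unknown node (sum of currents leaving = 0; resistances in Ω):
  Node 1: (V_1 - 15)/1000 + (V_1 - 0)/60 = 0
Collecting terms: 0.01767 × V_1 = 0.015  =>  V_1 = 0.8491 V
I_R2 = (V_1 - V_2)/R2 = (0.8491 - 0)/60 = 0.01415 A
|I_R2| = 0.01415 A

Final answer: |I_R2| = 0.01415 A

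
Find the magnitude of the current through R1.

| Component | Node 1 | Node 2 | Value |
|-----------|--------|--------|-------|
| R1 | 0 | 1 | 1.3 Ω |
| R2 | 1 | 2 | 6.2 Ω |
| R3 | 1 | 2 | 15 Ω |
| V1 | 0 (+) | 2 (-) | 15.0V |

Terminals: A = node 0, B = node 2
Nodal analysis, taking node 2 as the 0 V reference.
Source V1 fixes V_0 = 15 V.
KCL at each unknown node (sum of currents leaving = 0; resistances in Ω):
  Node 1: (V_1 - 15)/1.3 + (V_1 - 0)/6.2 + (V_1 - 0)/15 = 0
Collecting terms: 0.9972 × V_1 = 11.54  =>  V_1 = 11.57 V
I_R1 = (V_0 - V_1)/R1 = (15 - 11.57)/1.3 = 2.638 A
|I_R1| = 2.638 A

Final answer: |I_R1| = 2.638 A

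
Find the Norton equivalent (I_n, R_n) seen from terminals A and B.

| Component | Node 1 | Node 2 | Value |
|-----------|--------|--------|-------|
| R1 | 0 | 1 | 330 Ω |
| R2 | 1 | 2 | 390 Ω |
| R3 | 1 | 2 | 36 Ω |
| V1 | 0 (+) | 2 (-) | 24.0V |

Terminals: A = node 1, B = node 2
Find the Thévenin equivalent first; then I_n = V_th/R_th and R_n = R_th.
Step 1 — V_th is the open-circuit voltage V_A - V_B (nothing connected across the terminals).
Nodal analysis, taking node 2 as the 0 V reference.
Source V1 fixes V_0 = 24 V.
KCL at each unknown node (sum of currents leaving = 0; resistances in Ω):
  Node 1: (V_1 - 24)/330 + (V_1 - 0)/390 + (V_1 - 0)/36 = 0
Collecting terms: 0.03337 × V_1 = 0.07273  =>  V_1 = 2.179 V
V_th = V_1 - V_2 = 2.179 - 0 = 2.179 V
Step 2 — R_th: zero the source — replace V1 by a short circuit (node 2 merges into node 0) — and find the resistance seen between A (node 1) and B (node 0).
Reduce the network between node 1 (A) and node 0 (B) by series/parallel combination:
  Rp1 = R1 ‖ R2 ‖ R3 (parallel, all between nodes 0 and 1) = 1/(1/330 + 1/390 + 1/36) = 29.97 Ω
R_th = 29.97 Ω
I_n = V_th/R_th = 2.179/29.97 = 0.07273 A, and R_n = R_th = 29.97 Ω

Final answer: I_n = 0.07273 A, R_n = 29.97 Ω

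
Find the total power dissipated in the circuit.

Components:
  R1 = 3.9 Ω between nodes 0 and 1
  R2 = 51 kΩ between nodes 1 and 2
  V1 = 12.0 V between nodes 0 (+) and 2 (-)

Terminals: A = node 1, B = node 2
Nodal analysis, taking node 2 as the 0 V reference.
Source V1 fixes V_0 = 12 V.
KCL at each unknown node (sum of currents leaving = 0; resistances in Ω):
  Node 1: (V_1 - 12)/3.9 + (V_1 - 0)/51000 = 0
Collecting terms: 0.2564 × V_1 = 3.077  =>  V_1 = 12 V
Power in each resistor, P = (ΔV)²/R:
  P_R1 = (12 - 12)²/3.9 = 0.0000002159 W
  P_R2 = (12 - 0)²/51000 = 0.002823 W
P_total = P_R1 + P_R2 = 0.002823 W

Final answer: 0.002823 W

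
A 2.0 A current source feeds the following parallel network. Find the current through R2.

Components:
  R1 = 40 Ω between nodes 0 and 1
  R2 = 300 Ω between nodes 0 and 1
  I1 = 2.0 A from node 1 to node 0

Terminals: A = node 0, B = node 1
All resistors sit directly between nodes 0 and 1, so they are in parallel and share one voltage V; the full source current 2 A splits among them.
1/R_par = 1/40 + 1/300 = 0.02833 S  =>  R_par = 35.29 Ω
V = I × R_par = 2 × 35.29 = 70.59 V
I_R2 = V/R2 = 70.59/300 = 0.2353 A

Final answer: 0.2353 A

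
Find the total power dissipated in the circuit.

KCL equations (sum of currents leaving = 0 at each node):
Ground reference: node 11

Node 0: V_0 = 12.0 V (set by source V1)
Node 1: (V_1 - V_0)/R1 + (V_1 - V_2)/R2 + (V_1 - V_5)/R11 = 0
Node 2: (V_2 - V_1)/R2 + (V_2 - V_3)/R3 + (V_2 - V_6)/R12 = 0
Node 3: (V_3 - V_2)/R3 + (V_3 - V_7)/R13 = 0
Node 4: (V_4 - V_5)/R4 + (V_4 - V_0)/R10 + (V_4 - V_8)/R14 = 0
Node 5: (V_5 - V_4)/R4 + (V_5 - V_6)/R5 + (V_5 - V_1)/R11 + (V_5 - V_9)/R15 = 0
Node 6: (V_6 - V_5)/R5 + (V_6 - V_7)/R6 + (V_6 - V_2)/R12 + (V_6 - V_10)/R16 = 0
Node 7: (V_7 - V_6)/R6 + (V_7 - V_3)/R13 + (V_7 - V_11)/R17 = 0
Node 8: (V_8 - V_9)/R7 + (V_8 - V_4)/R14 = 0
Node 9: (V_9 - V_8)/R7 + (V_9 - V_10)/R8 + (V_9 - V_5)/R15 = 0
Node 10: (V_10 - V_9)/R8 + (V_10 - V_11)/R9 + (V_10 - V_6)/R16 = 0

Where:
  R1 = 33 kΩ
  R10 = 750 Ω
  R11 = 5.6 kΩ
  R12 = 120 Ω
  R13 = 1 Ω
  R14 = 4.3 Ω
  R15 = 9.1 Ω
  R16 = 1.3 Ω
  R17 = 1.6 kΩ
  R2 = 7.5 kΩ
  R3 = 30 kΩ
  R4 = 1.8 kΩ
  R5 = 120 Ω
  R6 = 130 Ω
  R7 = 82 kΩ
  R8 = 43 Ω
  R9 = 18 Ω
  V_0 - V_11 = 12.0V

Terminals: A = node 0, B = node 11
Nodal analysis, taking node 11 as the 0 V reference.
Source V1 fixes V_0 = 12 V.
KCL at each unknown node (sum of currents leaving = 0; resistances in Ω):
  Node 1: (V_1 - 12)/33000 + (V_1 - V_2)/7500 + (V_1 - V_5)/5600 = 0
  Node 2: (V_2 - V_1)/7500 + (V_2 - V_3)/30000 + (V_2 - V_6)/120 = 0
  Node 3: (V_3 - V_2)/30000 + (V_3 - V_7)/1 = 0
  Node 4: (V_4 - V_5)/1800 + (V_4 - 12)/750 + (V_4 - V_8)/4.3 = 0
  Node 5: (V_5 - V_4)/1800 + (V_5 - V_6)/120 + (V_5 - V_1)/5600 + (V_5 - V_9)/9.1 = 0
  Node 6: (V_6 - V_5)/120 + (V_6 - V_7)/130 + (V_6 - V_2)/120 + (V_6 - V_10)/1.3 = 0
  Node 7: (V_7 - V_6)/130 + (V_7 - V_3)/1 + (V_7 - 0)/1600 = 0
  Node 8: (V_8 - V_9)/82000 + (V_8 - V_4)/4.3 = 0
  Node 9: (V_9 - V_8)/82000 + (V_9 - V_10)/43 + (V_9 - V_5)/9.1 = 0
  Node 10: (V_10 - V_9)/43 + (V_10 - 0)/18 + (V_10 - V_6)/1.3 = 0
Collecting terms (coefficients in siemens):
  0.0003422·V_1 - 0.0001333·V_2 - 0.0001786·V_5 = 0.0003636
  0.0085·V_2 - 0.0001333·V_1 - 0.00003333·V_3 - 0.008333·V_6 = 0
  1·V_3 - 0.00003333·V_2 - 1·V_7 = 0
  0.2344·V_4 - 0.0005556·V_5 - 0.2326·V_8 = 0.016
  0.119·V_5 - 0.0001786·V_1 - 0.0005556·V_4 - 0.008333·V_6 - 0.1099·V_9 = 0
  0.7936·V_6 - 0.008333·V_2 - 0.008333·V_5 - 0.007692·V_7 - 0.7692·V_10 = 0
  1.008·V_7 - 1·V_3 - 0.007692·V_6 = 0
  0.2326·V_8 - 0.2326·V_4 - 0.0000122·V_9 = 0
  0.1332·V_9 - 0.1099·V_5 - 0.0000122·V_8 - 0.02326·V_10 = 0
  0.848·V_10 - 0.7692·V_6 - 0.02326·V_9 = 0
Solving these 10 simultaneous equations (Gaussian elimination) gives:
  V_1 = 1.243 V, V_2 = 0.1091 V, V_3 = 0.08431 V, V_4 = 8.495 V
  V_5 = 0.2651 V, V_6 = 0.09105 V, V_7 = 0.0843 V, V_8 = 8.495 V
  V_9 = 0.2351 V, V_10 = 0.08903 V
Power in each resistor, P = (ΔV)²/R:
  P_R1 = (12 - 1.243)²/33000 = 0.003506 W
  P_R2 = (1.243 - 0.1091)²/7500 = 0.0001716 W
  P_R3 = (0.1091 - 0.08431)²/30000 = 0.00000002049 W
  P_R4 = (8.495 - 0.2651)²/1800 = 0.03763 W
  P_R5 = (0.2651 - 0.09105)²/120 = 0.0002525 W
  P_R6 = (0.09105 - 0.0843)²/130 = 0.0000003497 W
  P_R7 = (8.495 - 0.2351)²/82000 = 0.000832 W
  P_R8 = (0.2351 - 0.08903)²/43 = 0.0004963 W
  P_R9 = (0.08903 - 0)²/18 = 0.0004404 W
  P_R10 = (12 - 8.495)²/750 = 0.01638 W
  P_R11 = (1.243 - 0.2651)²/5600 = 0.0001709 W
  P_R12 = (0.1091 - 0.09105)²/120 = 0.000002715 W
  P_R13 = (0.08431 - 0.0843)²/1 = 0.0000000000006829 W
  P_R14 = (8.495 - 8.495)²/4.3 = 0.00000004363 W
  P_R15 = (0.2651 - 0.2351)²/9.1 = 0.00009889 W
  P_R16 = (0.09105 - 0.08903)²/1.3 = 0.00000312 W
  P_R17 = (0.0843 - 0)²/1600 = 0.000004442 W
P_total = P_R1 + P_R2 + P_R3 + P_R4 + P_R5 + P_R6 + P_R7 + P_R8 + P_R9 + P_R10 + P_R11 + P_R12 + P_R13 + P_R14 + P_R15 + P_R16 + P_R17 = 0.05999 W

Final answer: 0.05999 W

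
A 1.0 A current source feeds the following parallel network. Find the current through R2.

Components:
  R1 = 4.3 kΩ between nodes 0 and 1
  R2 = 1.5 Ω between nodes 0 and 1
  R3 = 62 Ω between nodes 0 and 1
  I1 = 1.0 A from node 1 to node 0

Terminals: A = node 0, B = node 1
All resistors sit directly between nodes 0 and 1, so they are in parallel and share one voltage V; the full source current 1 A splits among them.
1/R_par = 1/4300 + 1/1.5 + 1/62 = 0.683 S  =>  R_par = 1.464 Ω
V = I × R_par = 1 × 1.464 = 1.464 V
I_R2 = V/R2 = 1.464/1.5 = 0.976 A

Final answer: 0.976 A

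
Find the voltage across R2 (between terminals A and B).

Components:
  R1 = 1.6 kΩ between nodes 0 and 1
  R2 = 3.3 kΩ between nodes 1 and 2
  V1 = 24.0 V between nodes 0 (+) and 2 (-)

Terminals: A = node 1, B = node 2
R1 and R2 are in series across V1 (node 0 → node 1 → node 2), and the output A–B is taken across R2, so this is a voltage divider.
Series current: I = V1/(R1 + R2) = 24/(1600 + 3300) = 24/4900 = 0.004898 A
V_R2 = I × R2 = V1 × R2/(R1 + R2) = 24 × 3300/4900 = 16.16 V

Final answer: 16.16 V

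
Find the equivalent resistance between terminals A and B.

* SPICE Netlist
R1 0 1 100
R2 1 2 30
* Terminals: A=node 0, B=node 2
Reduce the network between node 0 (A) and node 2 (B) by series/parallel combination:
  Rs1 = R1 + R2 (series, joined only at node 1) = 100 + 30 = 130 Ω
R_eq = 130 Ω

Final answer: 130 Ω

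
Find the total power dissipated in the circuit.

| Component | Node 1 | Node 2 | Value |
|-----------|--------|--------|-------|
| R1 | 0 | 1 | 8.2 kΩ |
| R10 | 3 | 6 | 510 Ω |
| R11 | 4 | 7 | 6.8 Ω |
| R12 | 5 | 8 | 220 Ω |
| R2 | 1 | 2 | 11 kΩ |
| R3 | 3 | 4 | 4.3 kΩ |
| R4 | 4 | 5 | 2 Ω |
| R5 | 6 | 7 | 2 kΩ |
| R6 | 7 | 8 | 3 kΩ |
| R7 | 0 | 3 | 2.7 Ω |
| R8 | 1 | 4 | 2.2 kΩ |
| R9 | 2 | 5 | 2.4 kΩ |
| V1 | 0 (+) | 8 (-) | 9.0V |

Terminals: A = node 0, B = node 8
Nodal analysis, taking node 8 as the 0 V reference.
Source V1 fixes V_0 = 9 V.
KCL at each unknown node (sum of currents leaving = 0; resistances in Ω):
  Node 1: (V_1 - 9)/8200 + (V_1 - V_2)/11000 + (V_1 - V_4)/2200 = 0
  Node 2: (V_2 - V_1)/11000 + (V_2 - V_5)/2400 = 0
  Node 3: (V_3 - V_4)/4300 + (V_3 - 9)/2.7 + (V_3 - V_6)/510 = 0
  Node 4: (V_4 - V_3)/4300 + (V_4 - V_5)/2 + (V_4 - V_1)/2200 + (V_4 - V_7)/6.8 = 0
  Node 5: (V_5 - V_4)/2 + (V_5 - V_2)/2400 + (V_5 - 0)/220 = 0
  Node 6: (V_6 - V_7)/2000 + (V_6 - V_3)/510 = 0
  Node 7: (V_7 - V_6)/2000 + (V_7 - 0)/3000 + (V_7 - V_4)/6.8 = 0
Collecting terms (coefficients in siemens):
  0.0006674·V_1 - 0.00009091·V_2 - 0.0004545·V_4 = 0.001098
  0.0005076·V_2 - 0.00009091·V_1 - 0.0004167·V_5 = 0
  0.3726·V_3 - 0.0002326·V_4 - 0.001961·V_6 = 3.333
  0.6477·V_4 - 0.0004545·V_1 - 0.0002326·V_3 - 0.5·V_5 - 0.1471·V_7 = 0
  0.505·V_5 - 0.0004167·V_2 - 0.5·V_4 = 0
  0.002461·V_6 - 0.001961·V_3 - 0.0005·V_7 = 0
  0.1479·V_7 - 0.1471·V_4 - 0.0005·V_6 = 0
Solving these 7 simultaneous equations (Gaussian elimination) gives:
  V_1 = 2.64 V, V_2 = 1.43 V, V_3 = 8.987 V, V_4 = 1.176 V
  V_5 = 1.166 V, V_6 = 7.403 V, V_7 = 1.194 V
Power in each resistor, P = (ΔV)²/R:
  P_R1 = (9 - 2.64)²/8200 = 0.004933 W
  P_R2 = (2.64 - 1.43)²/11000 = 0.0001332 W
  P_R3 = (8.987 - 1.176)²/4300 = 0.01419 W
  P_R4 = (1.176 - 1.166)²/2 = 0.00005384 W
  P_R5 = (7.403 - 1.194)²/2000 = 0.01928 W
  P_R6 = (1.194 - 0)²/3000 = 0.0004755 W
  P_R7 = (9 - 8.987)²/2.7 = 0.00006538 W
  P_R8 = (2.64 - 1.176)²/2200 = 0.0009745 W
  P_R9 = (1.43 - 1.166)²/2400 = 0.00002906 W
  P_R10 = (8.987 - 7.403)²/510 = 0.004915 W
  P_R11 = (1.176 - 1.194)²/6.8 = 0.00004981 W
  P_R12 = (1.166 - 0)²/220 = 0.006176 W
P_total = P_R1 + P_R2 + P_R3 + P_R4 + P_R5 + P_R6 + P_R7 + P_R8 + P_R9 + P_R10 + P_R11 + P_R12 = 0.05127 W

Final answer: 0.05127 W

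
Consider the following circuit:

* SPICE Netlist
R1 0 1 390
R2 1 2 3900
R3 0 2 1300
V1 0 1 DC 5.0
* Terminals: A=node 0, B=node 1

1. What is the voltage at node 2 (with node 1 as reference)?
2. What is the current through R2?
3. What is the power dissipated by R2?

Nodal analysis, taking node 1 as the 0 V reference.
Source V1 fixes V_0 = 5 V.
KCL at each unknown node (sum of currents leaving = 0; resistances in Ω):
  Node 2: (V_2 - 0)/3900 + (V_2 - 5)/1300 = 0
Collecting terms: 0.001026 × V_2 = 0.003846  =>  V_2 = 3.75 V
Part 1:
  Read off the nodal solution: V_2 = 3.75 V
Part 2:
  I_R2 = (V_1 - V_2)/R2 = (0 - 3.75)/3900 = -0.0009615 A
  Magnitude: I_R2 = 0.0009615 A
Part 3:
  I_R2 = (V_1 - V_2)/R2 = (0 - 3.75)/3900 = -0.0009615 A
  P_R2 = I_R2² × R2 = (-0.0009615)² × 3900 = 0.003606 W

Final answers:
1. V_2 = 3.75 V
2. I_R2 = 0.0009615 A
3. P_R2 = 0.003606 W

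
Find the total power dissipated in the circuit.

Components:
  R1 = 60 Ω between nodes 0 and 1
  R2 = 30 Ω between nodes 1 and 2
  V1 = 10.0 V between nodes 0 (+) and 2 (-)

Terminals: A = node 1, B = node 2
Nodal analysis, taking node 2 as the 0 V reference.
Source V1 fixes V_0 = 10 V.
KCL at each unknown node (sum of currents leaving = 0; resistances in Ω):
  Node 1: (V_1 - 10)/60 + (V_1 - 0)/30 = 0
Collecting terms: 0.05 × V_1 = 0.1667  =>  V_1 = 3.333 V
Power in each resistor, P = (ΔV)²/R:
  P_R1 = (10 - 3.333)²/60 = 0.7407 W
  P_R2 = (3.333 - 0)²/30 = 0.3704 W
P_total = P_R1 + P_R2 = 1.111 W

Final answer: 1.111 W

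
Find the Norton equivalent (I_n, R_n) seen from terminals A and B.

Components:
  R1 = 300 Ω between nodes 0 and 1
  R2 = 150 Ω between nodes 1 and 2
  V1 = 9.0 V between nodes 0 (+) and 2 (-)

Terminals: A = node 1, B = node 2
Find the Thévenin equivalent first; then I_n = V_th/R_th and R_n = R_th.
Step 1 — V_th is the open-circuit voltage V_A - V_B (nothing connected across the terminals).
Nodal analysis, taking node 2 as the 0 V reference.
Source V1 fixes V_0 = 9 V.
KCL at each unknown node (sum of currents leaving = 0; resistances in Ω):
  Node 1: (V_1 - 9)/300 + (V_1 - 0)/150 = 0
Collecting terms: 0.01 × V_1 = 0.03  =>  V_1 = 3 V
V_th = V_1 - V_2 = 3 - 0 = 3 V
Step 2 — R_th: zero the source — replace V1 by a short circuit (node 2 merges into node 0) — and find the resistance seen between A (node 1) and B (node 0).
Reduce the network between node 1 (A) and node 0 (B) by series/parallel combination:
  Rp1 = R1 ‖ R2 (parallel, both between nodes 0 and 1) = 1/(1/300 + 1/150) = 100 Ω
R_th = 100 Ω
I_n = V_th/R_th = 3/100 = 0.03 A, and R_n = R_th = 100 Ω

Final answer: I_n = 0.03 A, R_n = 100 Ω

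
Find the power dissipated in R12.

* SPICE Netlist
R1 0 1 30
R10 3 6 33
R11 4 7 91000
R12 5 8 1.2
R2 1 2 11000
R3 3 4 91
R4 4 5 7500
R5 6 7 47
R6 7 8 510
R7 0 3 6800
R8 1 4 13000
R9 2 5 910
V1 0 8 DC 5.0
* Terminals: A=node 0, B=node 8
Nodal analysis, taking node 8 as the 0 V reference.
Source V1 fixes V_0 = 5 V.
KCL at each unknown node (sum of currents leaving = 0; resistances in Ω):
  Node 1: (V_1 - 5)/30 + (V_1 - V_2)/11000 + (V_1 - V_4)/13000 = 0
  Node 2: (V_2 - V_1)/11000 + (V_2 - V_5)/910 = 0
  Node 3: (V_3 - V_4)/91 + (V_3 - 5)/6800 + (V_3 - V_6)/33 = 0
  Node 4: (V_4 - V_3)/91 + (V_4 - V_5)/7500 + (V_4 - V_1)/13000 + (V_4 - V_7)/91000 = 0
  Node 5: (V_5 - V_4)/7500 + (V_5 - V_2)/910 + (V_5 - 0)/1.2 = 0
  Node 6: (V_6 - V_7)/47 + (V_6 - V_3)/33 = 0
  Node 7: (V_7 - V_6)/47 + (V_7 - 0)/510 + (V_7 - V_4)/91000 = 0
Collecting terms (coefficients in siemens):
  0.0335·V_1 - 0.00009091·V_2 - 0.00007692·V_4 = 0.1667
  0.00119·V_2 - 0.00009091·V_1 - 0.001099·V_5 = 0
  0.04144·V_3 - 0.01099·V_4 - 0.0303·V_6 = 0.0007353
  0.01121·V_4 - 0.00007692·V_1 - 0.01099·V_3 - 0.0001333·V_5 - 0.00001099·V_7 = 0
  0.8346·V_5 - 0.001099·V_2 - 0.0001333·V_4 = 0
  0.05158·V_6 - 0.0303·V_3 - 0.02128·V_7 = 0
  0.02325·V_7 - 0.00001099·V_4 - 0.02128·V_6 = 0
Solving these 7 simultaneous equations (Gaussian elimination) gives:
  V_1 = 4.977 V, V_2 = 0.3808 V, V_3 = 0.5424 V, V_4 = 0.5663 V
  V_5 = 0.0005919 V, V_6 = 0.5121 V, V_7 = 0.4689 V
I_R12 = (V_5 - V_8)/R12 = (0.0005919 - 0)/1.2 = 0.0004933 A
P_R12 = I_R12² × R12 = (0.0004933)² × 1.2 = 0.000000292 W

Final answer: 2.92e-07 W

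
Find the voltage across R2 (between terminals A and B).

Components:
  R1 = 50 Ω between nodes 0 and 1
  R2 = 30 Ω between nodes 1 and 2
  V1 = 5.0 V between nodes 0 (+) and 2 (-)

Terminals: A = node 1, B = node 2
R1 and R2 are in series across V1 (node 0 → node 1 → node 2), and the output A–B is taken across R2, so this is a voltage divider.
Series current: I = V1/(R1 + R2) = 5/(50 + 30) = 5/80 = 0.0625 A
V_R2 = I × R2 = V1 × R2/(R1 + R2) = 5 × 30/80 = 1.875 V

Final answer: 1.875 V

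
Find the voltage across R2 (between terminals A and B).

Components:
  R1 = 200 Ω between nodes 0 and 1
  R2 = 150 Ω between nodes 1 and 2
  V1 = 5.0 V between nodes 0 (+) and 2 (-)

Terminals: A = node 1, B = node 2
R1 and R2 are in series across V1 (node 0 → node 1 → node 2), and the output A–B is taken across R2, so this is a voltage divider.
Series current: I = V1/(R1 + R2) = 5/(200 + 150) = 5/350 = 0.01429 A
V_R2 = I × R2 = V1 × R2/(R1 + R2) = 5 × 150/350 = 2.143 V

Final answer: 2.143 V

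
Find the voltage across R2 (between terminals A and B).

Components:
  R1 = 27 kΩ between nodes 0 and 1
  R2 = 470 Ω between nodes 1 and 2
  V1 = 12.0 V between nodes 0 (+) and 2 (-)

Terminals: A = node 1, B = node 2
R1 and R2 are in series across V1 (node 0 → node 1 → node 2), and the output A–B is taken across R2, so this is a voltage divider.
Series current: I = V1/(R1 + R2) = 12/(27000 + 470) = 12/27470 = 0.0004368 A
V_R2 = I × R2 = V1 × R2/(R1 + R2) = 12 × 470/27470 = 0.2053 V

Final answer: 0.2053 V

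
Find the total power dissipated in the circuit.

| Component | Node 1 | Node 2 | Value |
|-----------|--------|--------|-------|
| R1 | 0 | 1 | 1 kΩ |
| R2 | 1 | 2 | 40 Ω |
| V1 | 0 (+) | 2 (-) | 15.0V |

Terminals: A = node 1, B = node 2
Nodal analysis, taking node 2 as the 0 V reference.
Source V1 fixes V_0 = 15 V.
KCL at each unknown node (sum of currents leaving = 0; resistances in Ω):
  Node 1: (V_1 - 15)/1000 + (V_1 - 0)/40 = 0
Collecting terms: 0.026 × V_1 = 0.015  =>  V_1 = 0.5769 V
Power in each resistor, P = (ΔV)²/R:
  P_R1 = (15 - 0.5769)²/1000 = 0.208 W
  P_R2 = (0.5769 - 0)²/40 = 0.008321 W
P_total = P_R1 + P_R2 = 0.2163 W

Final answer: 0.2163 W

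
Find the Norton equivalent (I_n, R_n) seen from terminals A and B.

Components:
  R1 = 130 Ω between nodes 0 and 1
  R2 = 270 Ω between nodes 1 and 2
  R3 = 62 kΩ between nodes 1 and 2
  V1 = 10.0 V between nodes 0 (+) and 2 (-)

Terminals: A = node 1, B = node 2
Find the Thévenin equivalent first; then I_n = V_th/R_th and R_n = R_th.
Step 1 — V_th is the open-circuit voltage V_A - V_B (nothing connected across the terminals).
Nodal analysis, taking node 2 as the 0 V reference.
Source V1 fixes V_0 = 10 V.
KCL at each unknown node (sum of currents leaving = 0; resistances in Ω):
  Node 1: (V_1 - 10)/130 + (V_1 - 0)/270 + (V_1 - 0)/62000 = 0
Collecting terms: 0.01141 × V_1 = 0.07692  =>  V_1 = 6.74 V
V_th = V_1 - V_2 = 6.74 - 0 = 6.74 V
Step 2 — R_th: zero the source — replace V1 by a short circuit (node 2 merges into node 0) — and find the resistance seen between A (node 1) and B (node 0).
Reduce the network between node 1 (A) and node 0 (B) by series/parallel combination:
  Rp1 = R1 ‖ R2 ‖ R3 (parallel, all between nodes 0 and 1) = 1/(1/130 + 1/270 + 1/62000) = 87.63 Ω
R_th = 87.63 Ω
I_n = V_th/R_th = 6.74/87.63 = 0.07692 A, and R_n = R_th = 87.63 Ω

Final answer: I_n = 0.07692 A, R_n = 87.63 Ω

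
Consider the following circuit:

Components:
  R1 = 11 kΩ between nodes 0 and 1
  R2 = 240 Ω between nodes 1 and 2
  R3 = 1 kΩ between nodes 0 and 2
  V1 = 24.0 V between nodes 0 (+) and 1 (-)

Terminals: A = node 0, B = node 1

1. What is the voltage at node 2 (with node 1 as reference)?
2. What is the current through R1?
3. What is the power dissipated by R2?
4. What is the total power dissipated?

Nodal analysis, taking node 1 as the 0 V reference.
Source V1 fixes V_0 = 24 V.
KCL at each unknown node (sum of currents leaving = 0; resistances in Ω):
  Node 2: (V_2 - 0)/240 + (V_2 - 24)/1000 = 0
Collecting terms: 0.005167 × V_2 = 0.024  =>  V_2 = 4.645 V
Part 1:
  Read off the nodal solution: V_2 = 4.645 V
Part 2:
  I_R1 = (V_0 - V_1)/R1 = (24 - 0)/11000 = 0.002182 A
  Magnitude: I_R1 = 0.002182 A
Part 3:
  I_R2 = (V_1 - V_2)/R2 = (0 - 4.645)/240 = -0.01935 A
  P_R2 = I_R2² × R2 = (-0.01935)² × 240 = 0.08991 W
Part 4:
  Power in each resistor, P = (ΔV)²/R:
    P_R1 = (24 - 0)²/11000 = 0.05236 W
    P_R2 = (0 - 4.645)²/240 = 0.08991 W
    P_R3 = (24 - 4.645)²/1000 = 0.3746 W
  P_total = P_R1 + P_R2 + P_R3 = 0.5169 W

Final answers:
1. V_2 = 4.645 V
2. I_R1 = 0.002182 A
3. P_R2 = 0.08991 W
4. P_total = 0.5169 W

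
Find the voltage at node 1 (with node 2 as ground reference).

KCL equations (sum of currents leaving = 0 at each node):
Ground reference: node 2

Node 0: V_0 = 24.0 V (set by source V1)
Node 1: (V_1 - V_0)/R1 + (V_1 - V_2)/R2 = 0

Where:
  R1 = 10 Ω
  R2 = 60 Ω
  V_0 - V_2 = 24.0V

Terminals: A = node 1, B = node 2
Nodal analysis, taking node 2 as the 0 V reference.
Source V1 fixes V_0 = 24 V.
KCL at each unknown node (sum of currents leaving = 0; resistances in Ω):
  Node 1: (V_1 - 24)/10 + (V_1 - 0)/60 = 0
Collecting terms: 0.1167 × V_1 = 2.4  =>  V_1 = 20.57 V
The requested potential is V_1 = 20.57 V.

Final answer: V_1 = 20.57 V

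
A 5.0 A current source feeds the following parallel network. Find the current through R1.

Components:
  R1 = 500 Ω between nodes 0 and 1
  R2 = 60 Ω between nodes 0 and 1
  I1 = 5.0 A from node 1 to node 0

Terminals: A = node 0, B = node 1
All resistors sit directly between nodes 0 and 1, so they are in parallel and share one voltage V; the full source current 5 A splits among them.
1/R_par = 1/500 + 1/60 = 0.01867 S  =>  R_par = 53.57 Ω
V = I × R_par = 5 × 53.57 = 267.9 V
I_R1 = V/R1 = 267.9/500 = 0.5357 A

Final answer: 0.5357 A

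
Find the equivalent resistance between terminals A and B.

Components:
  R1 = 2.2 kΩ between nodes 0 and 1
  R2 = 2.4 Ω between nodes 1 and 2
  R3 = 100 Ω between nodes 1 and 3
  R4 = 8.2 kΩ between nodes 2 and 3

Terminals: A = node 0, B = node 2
Reduce the network between node 0 (A) and node 2 (B) by series/parallel combination:
  Rs1 = R3 + R4 (series, joined only at node 3) = 100 + 8200 = 8300 Ω
  Rp1 = R2 ‖ Rs1 (parallel, both between nodes 1 and 2) = 1/(1/2.4 + 1/8300) = 2.399 Ω
  Rs2 = R1 + Rp1 (series, joined only at node 1) = 2200 + 2.399 = 2202 Ω
R_eq = 2.202 kΩ

Final answer: 2.202 kΩ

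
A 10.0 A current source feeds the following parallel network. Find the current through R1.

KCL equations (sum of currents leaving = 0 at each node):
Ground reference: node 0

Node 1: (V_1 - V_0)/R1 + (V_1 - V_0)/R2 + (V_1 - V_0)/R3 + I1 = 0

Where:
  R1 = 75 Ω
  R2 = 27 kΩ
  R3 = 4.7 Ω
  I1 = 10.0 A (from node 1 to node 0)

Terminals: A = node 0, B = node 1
All resistors sit directly between nodes 0 and 1, so they are in parallel and share one voltage V; the full source current 10 A splits among them.
1/R_par = 1/75 + 1/27000 + 1/4.7 = 0.2261 S  =>  R_par = 4.422 Ω
V = I × R_par = 10 × 4.422 = 44.22 V
I_R1 = V/R1 = 44.22/75 = 0.5896 A

Final answer: 0.5896 A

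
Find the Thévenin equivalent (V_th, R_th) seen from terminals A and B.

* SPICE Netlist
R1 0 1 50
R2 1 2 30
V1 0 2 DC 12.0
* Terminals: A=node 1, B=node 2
Step 1 — V_th is the open-circuit voltage V_A - V_B (nothing connected across the terminals).
Nodal analysis, taking node 2 as the 0 V reference.
Source V1 fixes V_0 = 12 V.
KCL at each unknown node (sum of currents leaving = 0; resistances in Ω):
  Node 1: (V_1 - 12)/50 + (V_1 - 0)/30 = 0
Collecting terms: 0.05333 × V_1 = 0.24  =>  V_1 = 4.5 V
V_th = V_1 - V_2 = 4.5 - 0 = 4.5 V
Step 2 — R_th: zero the source — replace V1 by a short circuit (node 2 merges into node 0) — and find the resistance seen between A (node 1) and B (node 0).
Reduce the network between node 1 (A) and node 0 (B) by series/parallel combination:
  Rp1 = R1 ‖ R2 (parallel, both between nodes 0 and 1) = 1/(1/50 + 1/30) = 18.75 Ω
R_th = 18.75 Ω

Final answer: V_th = 4.5 V, R_th = 18.75 Ω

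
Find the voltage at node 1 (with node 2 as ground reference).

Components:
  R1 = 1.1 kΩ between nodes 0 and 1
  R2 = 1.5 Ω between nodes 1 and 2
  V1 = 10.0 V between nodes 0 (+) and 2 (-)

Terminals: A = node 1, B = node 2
Nodal analysis, taking node 2 as the 0 V reference.
Source V1 fixes V_0 = 10 V.
KCL at each unknown node (sum of currents leaving = 0; resistances in Ω):
  Node 1: (V_1 - 10)/1100 + (V_1 - 0)/1.5 = 0
Collecting terms: 0.6676 × V_1 = 0.009091  =>  V_1 = 0.01362 V
The requested potential is V_1 = 0.01362 V.

Final answer: V_1 = 0.01362 V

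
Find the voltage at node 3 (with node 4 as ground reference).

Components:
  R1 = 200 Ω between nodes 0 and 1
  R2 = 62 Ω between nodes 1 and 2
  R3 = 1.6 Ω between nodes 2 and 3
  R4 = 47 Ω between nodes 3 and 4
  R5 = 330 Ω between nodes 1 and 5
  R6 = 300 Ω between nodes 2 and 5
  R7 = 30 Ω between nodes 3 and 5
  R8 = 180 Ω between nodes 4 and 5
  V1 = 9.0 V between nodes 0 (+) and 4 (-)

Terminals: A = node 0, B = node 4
Nodal analysis, taking node 4 as the 0 V reference.
Source V1 fixes V_0 = 9 V.
KCL at each unknown node (sum of currents leaving = 0; resistances in Ω):
  Node 1: (V_1 - 9)/200 + (V_1 - V_2)/62 + (V_1 - V_5)/330 = 0
  Node 2: (V_2 - V_1)/62 + (V_2 - V_3)/1.6 + (V_2 - V_5)/300 = 0
  Node 3: (V_3 - V_2)/1.6 + (V_3 - 0)/47 + (V_3 - V_5)/30 = 0
  Node 5: (V_5 - V_1)/330 + (V_5 - V_2)/300 + (V_5 - V_3)/30 + (V_5 - 0)/180 = 0
Collecting terms (coefficients in siemens):
  0.02416·V_1 - 0.01613·V_2 - 0.00303·V_5 = 0.045
  0.6445·V_2 - 0.01613·V_1 - 0.625·V_3 - 0.003333·V_5 = 0
  0.6796·V_3 - 0.625·V_2 - 0.03333·V_5 = 0
  0.04525·V_5 - 0.00303·V_1 - 0.003333·V_2 - 0.03333·V_3 = 0
Solving these 4 simultaneous equations (Gaussian elimination) gives:
  V_1 = 2.806 V, V_2 = 1.201 V, V_3 = 1.16 V, V_5 = 1.131 V
The requested potential is V_3 = 1.16 V.

Final answer: V_3 = 1.16 V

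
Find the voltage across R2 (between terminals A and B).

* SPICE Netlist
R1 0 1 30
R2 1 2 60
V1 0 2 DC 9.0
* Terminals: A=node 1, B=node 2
R1 and R2 are in series across V1 (node 0 → node 1 → node 2), and the output A–B is taken across R2, so this is a voltage divider.
Series current: I = V1/(R1 + R2) = 9/(30 + 60) = 9/90 = 0.1 A
V_R2 = I × R2 = V1 × R2/(R1 + R2) = 9 × 60/90 = 6 V

Final answer: 6 V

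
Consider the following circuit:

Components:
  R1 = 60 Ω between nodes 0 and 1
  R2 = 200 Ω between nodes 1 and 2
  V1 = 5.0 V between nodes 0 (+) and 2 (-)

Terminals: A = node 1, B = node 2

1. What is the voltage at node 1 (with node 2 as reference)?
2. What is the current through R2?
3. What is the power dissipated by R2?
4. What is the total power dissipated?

Nodal analysis, taking node 2 as the 0 V reference.
Source V1 fixes V_0 = 5 V.
KCL at each unknown node (sum of currents leaving = 0; resistances in Ω):
  Node 1: (V_1 - 5)/60 + (V_1 - 0)/200 = 0
Collecting terms: 0.02167 × V_1 = 0.08333  =>  V_1 = 3.846 V
Part 1:
  Read off the nodal solution: V_1 = 3.846 V
Part 2:
  I_R2 = (V_1 - V_2)/R2 = (3.846 - 0)/200 = 0.01923 A
  Magnitude: I_R2 = 0.01923 A
Part 3:
  I_R2 = (V_1 - V_2)/R2 = (3.846 - 0)/200 = 0.01923 A
  P_R2 = I_R2² × R2 = (0.01923)² × 200 = 0.07396 W
Part 4:
  Power in each resistor, P = (ΔV)²/R:
    P_R1 = (5 - 3.846)²/60 = 0.02219 W
    P_R2 = (3.846 - 0)²/200 = 0.07396 W
  P_total = P_R1 + P_R2 = 0.09615 W

Final answers:
1. V_1 = 3.846 V
2. I_R2 = 0.01923 A
3. P_R2 = 0.07396 W
4. P_total = 0.09615 W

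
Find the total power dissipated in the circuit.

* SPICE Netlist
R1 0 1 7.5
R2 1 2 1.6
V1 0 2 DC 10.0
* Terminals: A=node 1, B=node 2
Nodal analysis, taking node 2 as the 0 V reference.
Source V1 fixes V_0 = 10 V.
KCL at each unknown node (sum of currents leaving = 0; resistances in Ω):
  Node 1: (V_1 - 10)/7.5 + (V_1 - 0)/1.6 = 0
Collecting terms: 0.7583 × V_1 = 1.333  =>  V_1 = 1.758 V
Power in each resistor, P = (ΔV)²/R:
  P_R1 = (10 - 1.758)²/7.5 = 9.057 W
  P_R2 = (1.758 - 0)²/1.6 = 1.932 W
P_total = P_R1 + P_R2 = 10.99 W

Final answer: 10.99 W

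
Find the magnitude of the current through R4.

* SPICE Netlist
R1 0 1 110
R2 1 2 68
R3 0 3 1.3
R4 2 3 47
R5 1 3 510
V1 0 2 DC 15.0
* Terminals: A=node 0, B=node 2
Nodal analysis, taking node 2 as the 0 V reference.
Source V1 fixes V_0 = 15 V.
KCL at each unknown node (sum of currents leaving = 0; resistances in Ω):
  Node 1: (V_1 - 15)/110 + (V_1 - 0)/68 + (V_1 - V_3)/510 = 0
  Node 3: (V_3 - 15)/1.3 + (V_3 - 0)/47 + (V_3 - V_1)/510 = 0
Collecting terms (coefficients in siemens):
  0.02576·V_1 - 0.001961·V_3 = 0.1364
  0.7925·V_3 - 0.001961·V_1 = 11.54
Determinant D = (0.02576)(0.7925) - (-0.001961)(-0.001961) = 0.02041
V_1 = [(0.1364)(0.7925) - (-0.001961)(11.54)]/D = 6.404 V
V_3 = [(0.02576)(11.54) - (0.1364)(-0.001961)]/D = 14.58 V
I_R4 = (V_2 - V_3)/R4 = (0 - 14.58)/47 = -0.3101 A
|I_R4| = 0.3101 A

Final answer: |I_R4| = 0.3101 A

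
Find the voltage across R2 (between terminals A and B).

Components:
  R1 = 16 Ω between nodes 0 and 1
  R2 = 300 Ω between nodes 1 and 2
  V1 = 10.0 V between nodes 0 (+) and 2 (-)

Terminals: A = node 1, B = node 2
R1 and R2 are in series across V1 (node 0 → node 1 → node 2), and the output A–B is taken across R2, so this is a voltage divider.
Series current: I = V1/(R1 + R2) = 10/(16 + 300) = 10/316 = 0.03165 A
V_R2 = I × R2 = V1 × R2/(R1 + R2) = 10 × 300/316 = 9.494 V

Final answer: 9.494 V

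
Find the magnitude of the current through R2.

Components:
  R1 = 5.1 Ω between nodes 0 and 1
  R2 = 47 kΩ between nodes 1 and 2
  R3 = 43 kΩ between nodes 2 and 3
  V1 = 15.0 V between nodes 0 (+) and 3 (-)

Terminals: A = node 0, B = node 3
Nodal analysis, taking node 3 as the 0 V reference.
Source V1 fixes V_0 = 15 V.
KCL at each unknown node (sum of currents leaving = 0; resistances in Ω):
  Node 1: (V_1 - 15)/5.1 + (V_1 - V_2)/47000 = 0
  Node 2: (V_2 - V_1)/47000 + (V_2 - 0)/43000 = 0
Collecting terms (coefficients in siemens):
  0.1961·V_1 - 0.00002128·V_2 = 2.941
  0.00004453·V_2 - 0.00002128·V_1 = 0
Determinant D = (0.1961)(0.00004453) - (-0.00002128)(-0.00002128) = 0.000008732
V_1 = [(2.941)(0.00004453) - (-0.00002128)(0)]/D = 15 V
V_2 = [(0.1961)(0) - (2.941)(-0.00002128)]/D = 7.166 V
I_R2 = (V_1 - V_2)/R2 = (15 - 7.166)/47000 = 0.0001667 A
|I_R2| = 0.0001667 A

Final answer: |I_R2| = 0.0001667 A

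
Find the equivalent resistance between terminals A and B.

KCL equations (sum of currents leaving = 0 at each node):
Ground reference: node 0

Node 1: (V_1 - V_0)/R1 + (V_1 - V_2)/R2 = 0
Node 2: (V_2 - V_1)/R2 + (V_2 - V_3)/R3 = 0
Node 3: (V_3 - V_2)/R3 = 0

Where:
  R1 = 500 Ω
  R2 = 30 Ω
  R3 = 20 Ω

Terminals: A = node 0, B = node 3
Reduce the network between node 0 (A) and node 3 (B) by series/parallel combination:
  Rs1 = R1 + R2 (series, joined only at node 1) = 500 + 30 = 530 Ω
  Rs2 = R3 + Rs1 (series, joined only at node 2) = 20 + 530 = 550 Ω
R_eq = 550 Ω

Final answer: 550 Ω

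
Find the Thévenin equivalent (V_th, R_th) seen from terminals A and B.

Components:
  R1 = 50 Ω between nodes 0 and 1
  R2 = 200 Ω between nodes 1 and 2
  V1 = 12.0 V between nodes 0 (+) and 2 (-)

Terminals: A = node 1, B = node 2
Step 1 — V_th is the open-circuit voltage V_A - V_B (nothing connected across the terminals).
Nodal analysis, taking node 2 as the 0 V reference.
Source V1 fixes V_0 = 12 V.
KCL at each unknown node (sum of currents leaving = 0; resistances in Ω):
  Node 1: (V_1 - 12)/50 + (V_1 - 0)/200 = 0
Collecting terms: 0.025 × V_1 = 0.24  =>  V_1 = 9.6 V
V_th = V_1 - V_2 = 9.6 - 0 = 9.6 V
Step 2 — R_th: zero the source — replace V1 by a short circuit (node 2 merges into node 0) — and find the resistance seen between A (node 1) and B (node 0).
Reduce the network between node 1 (A) and node 0 (B) by series/parallel combination:
  Rp1 = R1 ‖ R2 (parallel, both between nodes 0 and 1) = 1/(1/50 + 1/200) = 40 Ω
R_th = 40 Ω

Final answer: V_th = 9.6 V, R_th = 40 Ω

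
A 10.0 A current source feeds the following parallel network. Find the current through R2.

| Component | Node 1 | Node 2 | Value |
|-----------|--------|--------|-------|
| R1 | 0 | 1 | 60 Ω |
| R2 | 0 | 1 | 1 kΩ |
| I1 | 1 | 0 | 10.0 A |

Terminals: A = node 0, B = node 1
All resistors sit directly between nodes 0 and 1, so they are in parallel and share one voltage V; the full source current 10 A splits among them.
1/R_par = 1/60 + 1/1000 = 0.01767 S  =>  R_par = 56.6 Ω
V = I × R_par = 10 × 56.6 = 566 V
I_R2 = V/R2 = 566/1000 = 0.566 A

Final answer: 0.566 A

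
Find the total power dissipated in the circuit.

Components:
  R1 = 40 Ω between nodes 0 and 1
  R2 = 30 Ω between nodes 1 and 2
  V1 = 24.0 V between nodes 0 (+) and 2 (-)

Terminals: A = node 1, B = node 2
Nodal analysis, taking node 2 as the 0 V reference.
Source V1 fixes V_0 = 24 V.
KCL at each unknown node (sum of currents leaving = 0; resistances in Ω):
  Node 1: (V_1 - 24)/40 + (V_1 - 0)/30 = 0
Collecting terms: 0.05833 × V_1 = 0.6  =>  V_1 = 10.29 V
Power in each resistor, P = (ΔV)²/R:
  P_R1 = (24 - 10.29)²/40 = 4.702 W
  P_R2 = (10.29 - 0)²/30 = 3.527 W
P_total = P_R1 + P_R2 = 8.229 W

Final answer: 8.229 W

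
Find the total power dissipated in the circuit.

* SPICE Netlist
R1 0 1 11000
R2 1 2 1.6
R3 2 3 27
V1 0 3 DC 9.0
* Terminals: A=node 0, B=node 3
Nodal analysis, taking node 3 as the 0 V reference.
Source V1 fixes V_0 = 9 V.
KCL at each unknown node (sum of currents leaving = 0; resistances in Ω):
  Node 1: (V_1 - 9)/11000 + (V_1 - V_2)/1.6 = 0
  Node 2: (V_2 - V_1)/1.6 + (V_2 - 0)/27 = 0
Collecting terms (coefficients in siemens):
  0.6251·V_1 - 0.625·V_2 = 0.0008182
  0.662·V_2 - 0.625·V_1 = 0
Determinant D = (0.6251)(0.662) - (-0.625)(-0.625) = 0.02321
V_1 = [(0.0008182)(0.662) - (-0.625)(0)]/D = 0.02334 V
V_2 = [(0.6251)(0) - (0.0008182)(-0.625)]/D = 0.02203 V
Power in each resistor, P = (ΔV)²/R:
  P_R1 = (9 - 0.02334)²/11000 = 0.007325 W
  P_R2 = (0.02334 - 0.02203)²/1.6 = 0.000001066 W
  P_R3 = (0.02203 - 0)²/27 = 0.00001798 W
P_total = P_R1 + P_R2 + P_R3 = 0.007345 W

Final answer: 0.007345 W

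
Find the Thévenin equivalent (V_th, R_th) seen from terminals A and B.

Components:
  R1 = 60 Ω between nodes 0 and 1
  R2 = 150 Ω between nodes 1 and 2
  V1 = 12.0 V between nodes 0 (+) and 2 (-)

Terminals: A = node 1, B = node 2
Step 1 — V_th is the open-circuit voltage V_A - V_B (nothing connected across the terminals).
Nodal analysis, taking node 2 as the 0 V reference.
Source V1 fixes V_0 = 12 V.
KCL at each unknown node (sum of currents leaving = 0; resistances in Ω):
  Node 1: (V_1 - 12)/60 + (V_1 - 0)/150 = 0
Collecting terms: 0.02333 × V_1 = 0.2  =>  V_1 = 8.571 V
V_th = V_1 - V_2 = 8.571 - 0 = 8.571 V
Step 2 — R_th: zero the source — replace V1 by a short circuit (node 2 merges into node 0) — and find the resistance seen between A (node 1) and B (node 0).
Reduce the network between node 1 (A) and node 0 (B) by series/parallel combination:
  Rp1 = R1 ‖ R2 (parallel, both between nodes 0 and 1) = 1/(1/60 + 1/150) = 42.86 Ω
R_th = 42.86 Ω

Final answer: V_th = 8.571 V, R_th = 42.86 Ω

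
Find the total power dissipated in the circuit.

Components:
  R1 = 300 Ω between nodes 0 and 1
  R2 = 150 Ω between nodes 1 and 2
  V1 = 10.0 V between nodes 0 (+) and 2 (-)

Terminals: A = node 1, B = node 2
Nodal analysis, taking node 2 as the 0 V reference.
Source V1 fixes V_0 = 10 V.
KCL at each unknown node (sum of currents leaving = 0; resistances in Ω):
  Node 1: (V_1 - 10)/300 + (V_1 - 0)/150 = 0
Collecting terms: 0.01 × V_1 = 0.03333  =>  V_1 = 3.333 V
Power in each resistor, P = (ΔV)²/R:
  P_R1 = (10 - 3.333)²/300 = 0.1481 W
  P_R2 = (3.333 - 0)²/150 = 0.07407 W
P_total = P_R1 + P_R2 = 0.2222 W

Final answer: 0.2222 W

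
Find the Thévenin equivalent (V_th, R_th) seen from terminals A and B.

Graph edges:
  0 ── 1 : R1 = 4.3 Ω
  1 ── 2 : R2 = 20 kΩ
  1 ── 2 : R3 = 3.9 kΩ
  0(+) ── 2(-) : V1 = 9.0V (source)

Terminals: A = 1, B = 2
Step 1 — V_th is the open-circuit voltage V_A - V_B (nothing connected across the terminals).
Nodal analysis, taking node 2 as the 0 V reference.
Source V1 fixes V_0 = 9 V.
KCL at each unknown node (sum of currents leaving = 0; resistances in Ω):
  Node 1: (V_1 - 9)/4.3 + (V_1 - 0)/20000 + (V_1 - 0)/3900 = 0
Collecting terms: 0.2329 × V_1 = 2.093  =>  V_1 = 8.988 V
V_th = V_1 - V_2 = 8.988 - 0 = 8.988 V
Step 2 — R_th: zero the source — replace V1 by a short circuit (node 2 merges into node 0) — and find the resistance seen between A (node 1) and B (node 0).
Reduce the network between node 1 (A) and node 0 (B) by series/parallel combination:
  Rp1 = R1 ‖ R2 ‖ R3 (parallel, all between nodes 0 and 1) = 1/(1/4.3 + 1/20000 + 1/3900) = 4.294 Ω
R_th = 4.294 Ω

Final answer: V_th = 8.988 V, R_th = 4.294 Ω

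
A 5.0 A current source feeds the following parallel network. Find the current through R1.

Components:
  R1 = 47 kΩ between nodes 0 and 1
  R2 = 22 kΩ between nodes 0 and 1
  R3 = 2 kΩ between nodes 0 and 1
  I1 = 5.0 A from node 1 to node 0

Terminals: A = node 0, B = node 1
All resistors sit directly between nodes 0 and 1, so they are in parallel and share one voltage V; the full source current 5 A splits among them.
1/R_par = 1/47000 + 1/22000 + 1/2000 = 0.0005667 S  =>  R_par = 1765 Ω
V = I × R_par = 5 × 1765 = 8823 V
I_R1 = V/R1 = 8823/47000 = 0.1877 A

Final answer: 0.1877 A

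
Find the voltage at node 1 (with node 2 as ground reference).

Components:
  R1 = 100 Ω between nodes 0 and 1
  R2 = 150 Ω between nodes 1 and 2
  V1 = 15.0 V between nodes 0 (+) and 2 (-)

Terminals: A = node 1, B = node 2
Nodal analysis, taking node 2 as the 0 V reference.
Source V1 fixes V_0 = 15 V.
KCL at each unknown node (sum of currents leaving = 0; resistances in Ω):
  Node 1: (V_1 - 15)/100 + (V_1 - 0)/150 = 0
Collecting terms: 0.01667 × V_1 = 0.15  =>  V_1 = 9 V
The requested potential is V_1 = 9 V.

Final answer: V_1 = 9 V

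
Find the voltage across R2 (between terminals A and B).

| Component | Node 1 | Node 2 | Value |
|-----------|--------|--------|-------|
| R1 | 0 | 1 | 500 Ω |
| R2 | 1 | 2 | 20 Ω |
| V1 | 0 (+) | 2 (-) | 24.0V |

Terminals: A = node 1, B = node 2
R1 and R2 are in series across V1 (node 0 → node 1 → node 2), and the output A–B is taken across R2, so this is a voltage divider.
Series current: I = V1/(R1 + R2) = 24/(500 + 20) = 24/520 = 0.04615 A
V_R2 = I × R2 = V1 × R2/(R1 + R2) = 24 × 20/520 = 0.9231 V

Final answer: 0.9231 V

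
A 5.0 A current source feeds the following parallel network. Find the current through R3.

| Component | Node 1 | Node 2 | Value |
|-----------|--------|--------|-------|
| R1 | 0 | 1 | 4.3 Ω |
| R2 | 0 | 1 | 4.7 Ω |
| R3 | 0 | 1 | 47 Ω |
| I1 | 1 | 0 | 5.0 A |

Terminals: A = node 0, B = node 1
All resistors sit directly between nodes 0 and 1, so they are in parallel and share one voltage V; the full source current 5 A splits among them.
1/R_par = 1/4.3 + 1/4.7 + 1/47 = 0.4666 S  =>  R_par = 2.143 Ω
V = I × R_par = 5 × 2.143 = 10.72 V
I_R3 = V/R3 = 10.72/47 = 0.228 A

Final answer: 0.228 A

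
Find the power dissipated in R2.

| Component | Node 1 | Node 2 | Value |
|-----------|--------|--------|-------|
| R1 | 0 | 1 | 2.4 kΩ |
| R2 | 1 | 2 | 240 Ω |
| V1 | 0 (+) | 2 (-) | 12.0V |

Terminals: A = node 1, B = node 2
Nodal analysis, taking node 2 as the 0 V reference.
Source V1 fixes V_0 = 12 V.
KCL at each unknown node (sum of currents leaving = 0; resistances in Ω):
  Node 1: (V_1 - 12)/2400 + (V_1 - 0)/240 = 0
Collecting terms: 0.004583 × V_1 = 0.005  =>  V_1 = 1.091 V
I_R2 = (V_1 - V_2)/R2 = (1.091 - 0)/240 = 0.004545 A
P_R2 = I_R2² × R2 = (0.004545)² × 240 = 0.004959 W

Final answer: 0.004959 W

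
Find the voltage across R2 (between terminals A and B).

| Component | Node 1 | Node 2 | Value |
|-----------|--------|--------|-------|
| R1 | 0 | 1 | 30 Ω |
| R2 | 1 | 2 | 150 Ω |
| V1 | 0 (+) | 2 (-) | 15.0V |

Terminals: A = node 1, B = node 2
R1 and R2 are in series across V1 (node 0 → node 1 → node 2), and the output A–B is taken across R2, so this is a voltage divider.
Series current: I = V1/(R1 + R2) = 15/(30 + 150) = 15/180 = 0.08333 A
V_R2 = I × R2 = V1 × R2/(R1 + R2) = 15 × 150/180 = 12.5 V

Final answer: 12.5 V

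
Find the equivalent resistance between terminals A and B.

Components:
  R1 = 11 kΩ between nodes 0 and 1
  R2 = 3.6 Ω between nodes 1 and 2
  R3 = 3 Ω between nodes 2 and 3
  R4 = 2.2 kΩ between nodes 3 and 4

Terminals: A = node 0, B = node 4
Reduce the network between node 0 (A) and node 4 (B) by series/parallel combination:
  Rs1 = R1 + R2 (series, joined only at node 1) = 11000 + 3.6 = 11000 Ω
  Rs2 = R3 + Rs1 (series, joined only at node 2) = 3 + 11000 = 11010 Ω
  Rs3 = R4 + Rs2 (series, joined only at node 3) = 2200 + 11010 = 13210 Ω
R_eq = 13.21 kΩ

Final answer: 13.21 kΩ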